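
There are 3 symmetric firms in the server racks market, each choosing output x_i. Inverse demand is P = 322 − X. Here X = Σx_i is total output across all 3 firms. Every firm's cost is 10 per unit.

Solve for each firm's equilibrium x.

A representative firm's profit is π_i = x_i(322 − X) − 10x_i, with X = x_i + Σ_{j≠i} x_j.
First-order condition: 312 − 2x_i − Σ_{j≠i} x_j = 0.
In a symmetric equilibrium every firm chooses the same x, so Σ_{j≠i} x_j = 2x. The condition becomes 312 − 4x = 0, giving x = 312/4 = 78.

78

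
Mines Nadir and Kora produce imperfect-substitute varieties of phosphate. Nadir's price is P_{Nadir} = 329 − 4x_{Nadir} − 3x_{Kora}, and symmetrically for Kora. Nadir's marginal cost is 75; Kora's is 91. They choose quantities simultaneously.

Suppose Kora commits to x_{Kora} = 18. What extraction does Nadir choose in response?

25

Mine Nadir's profit: π = x_{Nadir}(329 − 4x_{Nadir} − 3x_{Kora}) − 75x_{Nadir}.
∂π/∂x_{Nadir} = 254 − 8x_{Nadir} − 3x_{Kora} = 0 ⇒ x_{Nadir} = 31.75 − 0.375x_{Kora}.
At x_{Kora} = 18: x_{Nadir} = 31.75 − 0.375·18 = 25.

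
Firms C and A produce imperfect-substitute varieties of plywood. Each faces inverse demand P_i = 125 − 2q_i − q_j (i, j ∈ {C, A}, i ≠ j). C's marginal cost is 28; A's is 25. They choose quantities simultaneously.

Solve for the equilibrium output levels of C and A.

19.2, 20.2

Firm C's profit: π = q_C(125 − 2q_C − q_A) − 28q_C.
∂π/∂q_C = 97 − 4q_C − q_A = 0 ⇒ q_C = 24.25 − 0.25q_A.
Similarly q_A = 25 − 0.25q_C.
Solving the two reaction functions simultaneously: (1 − (−0.25)(−0.25))q_C = 24.25 − 0.25·25, so 0.9375q_C = 18 and q_C = 19.2.
Then q_A = 25 − 0.25·19.2 = 20.2.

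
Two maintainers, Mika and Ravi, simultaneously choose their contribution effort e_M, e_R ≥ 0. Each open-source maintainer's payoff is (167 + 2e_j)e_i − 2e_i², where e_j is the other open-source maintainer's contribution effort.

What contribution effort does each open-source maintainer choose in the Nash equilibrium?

83.5

Mika's payoff is (167 + 2e_R)e_M − 2e_M².
∂π/∂e_M = 167 + 2e_R − 4e_M = 0, so e_M = 41.75 + 0.5e_R.
The game is symmetric, so in equilibrium e_R = e_M: the reaction function gives 0.5e_M = 41.75, hence e_M = 83.5.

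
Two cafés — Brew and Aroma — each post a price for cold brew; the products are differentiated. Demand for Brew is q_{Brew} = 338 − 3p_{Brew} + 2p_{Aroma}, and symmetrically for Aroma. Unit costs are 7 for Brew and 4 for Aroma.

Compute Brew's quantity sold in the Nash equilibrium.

Brew's profit: π = (p_{Brew} − 7)(338 − 3p_{Brew} + 2p_{Aroma}).
∂π/∂p_{Brew} = 359 − 6p_{Brew} + 2p_{Aroma} = 0 ⇒ p_{Brew} = 359/6 + (1/3)p_{Aroma}.
Similarly p_{Aroma} = 175/3 + (1/3)p_{Brew}.
Solving the two reaction functions simultaneously: (1 − (1/3)(1/3))p_{Brew} = 359/6 + (1/3)·(175/3), so (8/9)p_{Brew} = 1427/18 and p_{Brew} = 89.1875.
Then p_{Aroma} = 175/3 + (1/3)·89.1875 = 88.0625.
q_{Brew} = 338 − 3·89.1875 + 2·88.0625 = 246.5625.

246.5625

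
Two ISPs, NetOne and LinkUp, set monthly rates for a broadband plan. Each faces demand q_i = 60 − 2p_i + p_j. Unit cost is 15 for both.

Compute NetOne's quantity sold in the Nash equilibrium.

NetOne's profit: π = (p_{NetOne} − 15)(60 − 2p_{NetOne} + p_{LinkUp}).
∂π/∂p_{NetOne} = 90 − 4p_{NetOne} + p_{LinkUp} = 0 ⇒ p_{NetOne} = 22.5 + 0.25p_{LinkUp}.
By symmetry p_{LinkUp} = p_{NetOne}; substituting into the reaction function, 0.75p_{NetOne} = 22.5 and p_{NetOne} = 30.
q_{NetOne} = 60 − 2·30 + 30 = 30.

30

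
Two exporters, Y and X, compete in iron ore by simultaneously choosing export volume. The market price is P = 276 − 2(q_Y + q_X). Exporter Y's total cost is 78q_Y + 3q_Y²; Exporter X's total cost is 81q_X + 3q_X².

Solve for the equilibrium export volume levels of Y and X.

16.5625, 16.1875

Exporter Y's profit: π = q_Y(276 − 2(q_Y + q_X)) − 78q_Y − 3q_Y².
∂π/∂q_Y = 198 − 10q_Y − 2q_X = 0, so q_Y = 19.8 − 0.2q_X.
By the same steps for X: q_X = 19.5 − 0.2q_Y.
Solving the two reaction functions simultaneously: (1 − (−0.2)(−0.2))q_Y = 19.8 − 0.2·19.5, so 0.96q_Y = 15.9 and q_Y = 16.5625.
Then q_X = 19.5 − 0.2·16.5625 = 16.1875.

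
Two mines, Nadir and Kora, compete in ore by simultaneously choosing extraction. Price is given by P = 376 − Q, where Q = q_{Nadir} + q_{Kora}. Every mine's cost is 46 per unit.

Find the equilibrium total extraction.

220

Mine Nadir's profit: π = q_{Nadir}(376 − (q_{Nadir} + q_{Kora})) − 46q_{Nadir}.
∂π/∂q_{Nadir} = 330 − 2q_{Nadir} − q_{Kora} = 0, so q_{Nadir} = 165 − 0.5q_{Kora}.
By symmetry q_{Kora} = q_{Nadir}; substituting into the reaction function, 1.5q_{Nadir} = 165 and q_{Nadir} = 110.
Total extraction: 110 + 110 = 220.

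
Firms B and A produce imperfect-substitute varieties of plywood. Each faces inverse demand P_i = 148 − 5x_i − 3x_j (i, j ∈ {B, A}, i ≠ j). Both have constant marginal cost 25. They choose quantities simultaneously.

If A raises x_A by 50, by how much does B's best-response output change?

-15

Firm B's profit: π = x_B(148 − 5x_B − 3x_A) − 25x_B.
∂π/∂x_B = 123 − 10x_B − 3x_A = 0 ⇒ x_B = 12.3 − 0.3x_A.
The reaction-function slope is −0.3, so a 50-unit rise in x_A moves x_B by −0.3 × 50 = −15. B's best response falls — the actions are strategic substitutes.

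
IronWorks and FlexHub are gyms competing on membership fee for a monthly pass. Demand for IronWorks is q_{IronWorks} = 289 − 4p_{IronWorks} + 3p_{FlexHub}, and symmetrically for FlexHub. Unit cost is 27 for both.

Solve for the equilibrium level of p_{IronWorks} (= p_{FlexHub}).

IronWorks's profit: π = (p_{IronWorks} − 27)(289 − 4p_{IronWorks} + 3p_{FlexHub}).
∂π/∂p_{IronWorks} = 397 − 8p_{IronWorks} + 3p_{FlexHub} = 0 ⇒ p_{IronWorks} = 49.625 + 0.375p_{FlexHub}.
The game is symmetric, so in equilibrium p_{FlexHub} = p_{IronWorks}: the reaction function gives 0.625p_{IronWorks} = 49.625, hence p_{IronWorks} = 79.4.

79.4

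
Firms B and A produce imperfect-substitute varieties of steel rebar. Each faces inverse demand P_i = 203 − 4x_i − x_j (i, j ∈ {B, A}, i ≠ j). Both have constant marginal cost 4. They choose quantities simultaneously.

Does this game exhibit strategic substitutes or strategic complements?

Firm B's profit: π = x_B(203 − 4x_B − x_A) − 4x_B.
∂π/∂x_B = 199 − 8x_B − x_A = 0 ⇒ x_B = 24.875 − 0.125x_A.
The best-response slope dx_B/dx_A = −0.125 < 0: the reaction function is downward-sloping, so the choices are strategic substitutes.

strategic substitutes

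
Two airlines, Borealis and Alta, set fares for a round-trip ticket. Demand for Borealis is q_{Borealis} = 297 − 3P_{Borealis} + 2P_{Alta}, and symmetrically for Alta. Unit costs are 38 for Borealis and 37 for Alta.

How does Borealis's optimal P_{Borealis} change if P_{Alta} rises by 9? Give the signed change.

3

Borealis's profit: π = (P_{Borealis} − 38)(297 − 3P_{Borealis} + 2P_{Alta}).
∂π/∂P_{Borealis} = 411 − 6P_{Borealis} + 2P_{Alta} = 0 ⇒ P_{Borealis} = 68.5 + (1/3)P_{Alta}.
The reaction-function slope is 1/3, so a 9-unit rise in P_{Alta} moves P_{Borealis} by 1/3 × 9 = 3. Borealis's best response rises — the actions are strategic complements.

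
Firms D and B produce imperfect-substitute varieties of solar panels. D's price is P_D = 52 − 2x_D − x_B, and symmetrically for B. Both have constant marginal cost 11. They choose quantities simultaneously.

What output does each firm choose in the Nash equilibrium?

Firm D's profit: π = x_D(52 − 2x_D − x_B) − 11x_D.
∂π/∂x_D = 41 − 4x_D − x_B = 0 ⇒ x_D = 10.25 − 0.25x_B.
The game is symmetric, so in equilibrium x_B = x_D: the reaction function gives 1.25x_D = 10.25, hence x_D = 8.2.

8.2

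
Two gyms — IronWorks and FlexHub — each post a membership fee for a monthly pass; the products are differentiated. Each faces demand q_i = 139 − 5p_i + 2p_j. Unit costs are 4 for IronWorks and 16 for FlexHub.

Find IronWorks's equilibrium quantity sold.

85.625

IronWorks's profit: π = (p_{IronWorks} − 4)(139 − 5p_{IronWorks} + 2p_{FlexHub}).
∂π/∂p_{IronWorks} = 159 − 10p_{IronWorks} + 2p_{FlexHub} = 0 ⇒ p_{IronWorks} = 15.9 + 0.2p_{FlexHub}.
Similarly p_{FlexHub} = 21.9 + 0.2p_{IronWorks}.
Substituting the second reaction function into the first: p_{IronWorks} = 15.9 + 0.2(21.9 + 0.2p_{IronWorks}), which gives 0.96p_{IronWorks} = 20.28 ⇒ p_{IronWorks} = 21.125.
Then p_{FlexHub} = 21.9 + 0.2·21.125 = 26.125.
q_{IronWorks} = 139 − 5·21.125 + 2·26.125 = 85.625.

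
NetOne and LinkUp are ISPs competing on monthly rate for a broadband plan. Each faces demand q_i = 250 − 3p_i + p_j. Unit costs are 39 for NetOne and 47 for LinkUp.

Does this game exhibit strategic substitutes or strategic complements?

NetOne's profit: π = (p_{NetOne} − 39)(250 − 3p_{NetOne} + p_{LinkUp}).
∂π/∂p_{NetOne} = 367 − 6p_{NetOne} + p_{LinkUp} = 0 ⇒ p_{NetOne} = 367/6 + (1/6)p_{LinkUp}.
The best-response slope dp_{NetOne}/dp_{LinkUp} = 1/6 > 0: the reaction function is upward-sloping, so the choices are strategic complements.

strategic complements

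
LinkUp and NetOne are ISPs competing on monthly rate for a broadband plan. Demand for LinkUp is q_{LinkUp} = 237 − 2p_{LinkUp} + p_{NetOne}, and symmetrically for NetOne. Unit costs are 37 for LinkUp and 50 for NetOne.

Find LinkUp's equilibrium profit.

9357.12

LinkUp's profit: π = (p_{LinkUp} − 37)(237 − 2p_{LinkUp} + p_{NetOne}).
∂π/∂p_{LinkUp} = 311 − 4p_{LinkUp} + p_{NetOne} = 0 ⇒ p_{LinkUp} = 77.75 + 0.25p_{NetOne}.
Similarly p_{NetOne} = 84.25 + 0.25p_{LinkUp}.
Solving the two reaction functions simultaneously: (1 − (0.25)(0.25))p_{LinkUp} = 77.75 + 0.25·84.25, so 0.9375p_{LinkUp} = 98.8125 and p_{LinkUp} = 105.4.
Then p_{NetOne} = 84.25 + 0.25·105.4 = 110.6.
q_{LinkUp} = 237 − 2·105.4 + 110.6 = 136.8.
Profit = (105.4 − 37)·136.8 = 9357.12.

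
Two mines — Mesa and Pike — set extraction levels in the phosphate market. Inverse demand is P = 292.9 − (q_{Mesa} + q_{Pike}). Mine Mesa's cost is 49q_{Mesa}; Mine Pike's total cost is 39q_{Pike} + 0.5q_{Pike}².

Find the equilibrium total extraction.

148.34

Mine Mesa's profit: π = q_{Mesa}(292.9 − (q_{Mesa} + q_{Pike})) − 49q_{Mesa}.
∂π/∂q_{Mesa} = 243.9 − 2q_{Mesa} − q_{Pike} = 0, so q_{Mesa} = 121.95 − 0.5q_{Pike}.
For Pike: ∂π/∂q_{Pike} = 253.9 − 3q_{Pike} − q_{Mesa} = 0 ⇒ q_{Pike} = 2539/30 − (1/3)q_{Mesa}.
Plugging q_{Pike} into Mesa's best response: q_{Mesa} = 121.95 − 0.5(2539/30 − (1/3)q_{Mesa}) ⇒ (5/6)q_{Mesa} = 2389/30, so q_{Mesa} = 95.56.
Then q_{Pike} = 2539/30 − (1/3)·95.56 = 52.78.
Total extraction: 95.56 + 52.78 = 148.34.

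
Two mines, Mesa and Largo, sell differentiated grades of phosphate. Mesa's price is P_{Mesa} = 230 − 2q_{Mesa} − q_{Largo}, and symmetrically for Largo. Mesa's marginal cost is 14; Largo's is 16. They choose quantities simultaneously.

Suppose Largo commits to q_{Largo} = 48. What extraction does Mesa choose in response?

Mine Mesa's profit: π = q_{Mesa}(230 − 2q_{Mesa} − q_{Largo}) − 14q_{Mesa}.
∂π/∂q_{Mesa} = 216 − 4q_{Mesa} − q_{Largo} = 0 ⇒ q_{Mesa} = 54 − 0.25q_{Largo}.
At q_{Largo} = 48: q_{Mesa} = 54 − 0.25·48 = 42.

42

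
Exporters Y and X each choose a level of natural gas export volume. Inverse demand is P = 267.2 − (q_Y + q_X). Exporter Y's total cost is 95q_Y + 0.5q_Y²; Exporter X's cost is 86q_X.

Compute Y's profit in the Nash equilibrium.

1598.0544

Exporter Y's profit: π = q_Y(267.2 − (q_Y + q_X)) − 95q_Y − 0.5q_Y².
∂π/∂q_Y = 172.2 − 3q_Y − q_X = 0, so q_Y = 57.4 − (1/3)q_X.
For X: ∂π/∂q_X = 181.2 − 2q_X − q_Y = 0 ⇒ q_X = 90.6 − 0.5q_Y.
Solving the two reaction functions simultaneously: (1 − (−1/3)(−0.5))q_Y = 57.4 − (1/3)·90.6, so (5/6)q_Y = 27.2 and q_Y = 32.64.
Then q_X = 90.6 − 0.5·32.64 = 74.28.
Price P = 267.2 − 106.92 = 160.28.
Y's profit: (160.28 − 95)·32.64 − 0.5(32.64)² = 1598.0544.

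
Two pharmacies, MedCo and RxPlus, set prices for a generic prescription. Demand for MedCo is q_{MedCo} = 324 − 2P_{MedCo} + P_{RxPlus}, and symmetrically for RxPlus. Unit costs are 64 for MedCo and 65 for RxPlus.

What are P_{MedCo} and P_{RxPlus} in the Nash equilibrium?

150.8, 151.2

MedCo's profit: π = (P_{MedCo} − 64)(324 − 2P_{MedCo} + P_{RxPlus}).
∂π/∂P_{MedCo} = 452 − 4P_{MedCo} + P_{RxPlus} = 0 ⇒ P_{MedCo} = 113 + 0.25P_{RxPlus}.
Similarly P_{RxPlus} = 113.5 + 0.25P_{MedCo}.
Solving the two reaction functions simultaneously: (1 − (0.25)(0.25))P_{MedCo} = 113 + 0.25·113.5, so 0.9375P_{MedCo} = 141.375 and P_{MedCo} = 150.8.
Then P_{RxPlus} = 113.5 + 0.25·150.8 = 151.2.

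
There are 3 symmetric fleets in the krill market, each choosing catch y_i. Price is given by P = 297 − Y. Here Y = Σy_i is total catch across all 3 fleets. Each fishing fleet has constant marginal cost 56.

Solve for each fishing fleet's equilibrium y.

60.25

A representative fishing fleet's profit is π_i = y_i(297 − Y) − 56y_i, with Y = y_i + Σ_{j≠i} y_j.
First-order condition: 241 − 2y_i − Σ_{j≠i} y_j = 0.
Imposing symmetry (y_j = y for all j) turns Σ_{j≠i} y_j into 2y, so 241 = 4y and y = 60.25.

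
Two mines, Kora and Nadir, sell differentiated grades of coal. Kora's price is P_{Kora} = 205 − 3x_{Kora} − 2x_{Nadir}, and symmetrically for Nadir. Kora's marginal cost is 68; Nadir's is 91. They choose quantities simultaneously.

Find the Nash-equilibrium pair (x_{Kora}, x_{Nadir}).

Mine Kora's profit: π = x_{Kora}(205 − 3x_{Kora} − 2x_{Nadir}) − 68x_{Kora}.
∂π/∂x_{Kora} = 137 − 6x_{Kora} − 2x_{Nadir} = 0 ⇒ x_{Kora} = 137/6 − (1/3)x_{Nadir}.
Similarly x_{Nadir} = 19 − (1/3)x_{Kora}.
Plugging x_{Nadir} into Kora's best response: x_{Kora} = 137/6 − (1/3)(19 − (1/3)x_{Kora}) ⇒ (8/9)x_{Kora} = 16.5, so x_{Kora} = 18.5625.
Then x_{Nadir} = 19 − (1/3)·18.5625 = 12.8125.

18.5625, 12.8125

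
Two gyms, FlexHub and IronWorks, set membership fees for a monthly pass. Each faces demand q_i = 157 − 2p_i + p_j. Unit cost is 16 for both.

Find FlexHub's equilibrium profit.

4418

FlexHub's profit: π = (p_{FlexHub} − 16)(157 − 2p_{FlexHub} + p_{IronWorks}).
∂π/∂p_{FlexHub} = 189 − 4p_{FlexHub} + p_{IronWorks} = 0 ⇒ p_{FlexHub} = 47.25 + 0.25p_{IronWorks}.
By symmetry p_{IronWorks} = p_{FlexHub}; substituting into the reaction function, 0.75p_{FlexHub} = 47.25 and p_{FlexHub} = 63.
q_{FlexHub} = 157 − 2·63 + 63 = 94.
Profit = (63 − 16)·94 = 4418.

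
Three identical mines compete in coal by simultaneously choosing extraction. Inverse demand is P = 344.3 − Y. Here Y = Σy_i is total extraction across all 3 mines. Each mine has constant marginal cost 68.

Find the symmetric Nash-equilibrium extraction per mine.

A representative mine's profit is π_i = y_i(344.3 − Y) − 68y_i, with Y = y_i + Σ_{j≠i} y_j.
First-order condition: 276.3 − 2y_i − Σ_{j≠i} y_j = 0.
Imposing symmetry (y_j = y for all j) turns Σ_{j≠i} y_j into 2y, so 276.3 = 4y and y = 69.075.

69.075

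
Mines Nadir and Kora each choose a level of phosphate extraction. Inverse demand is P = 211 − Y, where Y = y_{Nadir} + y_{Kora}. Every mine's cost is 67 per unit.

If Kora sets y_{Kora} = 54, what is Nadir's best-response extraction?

Mine Nadir's profit: π = y_{Nadir}(211 − (y_{Nadir} + y_{Kora})) − 67y_{Nadir}.
∂π/∂y_{Nadir} = 144 − 2y_{Nadir} − y_{Kora} = 0, so y_{Nadir} = 72 − 0.5y_{Kora}.
At y_{Kora} = 54: y_{Nadir} = 72 − 0.5·54 = 45.

45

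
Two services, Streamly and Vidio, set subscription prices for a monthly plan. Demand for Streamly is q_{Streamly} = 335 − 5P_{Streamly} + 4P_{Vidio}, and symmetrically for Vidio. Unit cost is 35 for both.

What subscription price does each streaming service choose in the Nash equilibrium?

85

Streamly's profit: π = (P_{Streamly} − 35)(335 − 5P_{Streamly} + 4P_{Vidio}).
∂π/∂P_{Streamly} = 510 − 10P_{Streamly} + 4P_{Vidio} = 0 ⇒ P_{Streamly} = 51 + 0.4P_{Vidio}.
The game is symmetric, so in equilibrium P_{Vidio} = P_{Streamly}: the reaction function gives 0.6P_{Streamly} = 51, hence P_{Streamly} = 85.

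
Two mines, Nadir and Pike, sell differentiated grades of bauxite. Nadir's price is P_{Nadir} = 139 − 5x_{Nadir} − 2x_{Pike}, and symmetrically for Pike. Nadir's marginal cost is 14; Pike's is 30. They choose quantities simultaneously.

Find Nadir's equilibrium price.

Mine Nadir's profit: π = x_{Nadir}(139 − 5x_{Nadir} − 2x_{Pike}) − 14x_{Nadir}.
∂π/∂x_{Nadir} = 125 − 10x_{Nadir} − 2x_{Pike} = 0 ⇒ x_{Nadir} = 12.5 − 0.2x_{Pike}.
Similarly x_{Pike} = 10.9 − 0.2x_{Nadir}.
Substituting the second reaction function into the first: x_{Nadir} = 12.5 − 0.2(10.9 − 0.2x_{Nadir}), which gives 0.96x_{Nadir} = 10.32 ⇒ x_{Nadir} = 10.75.
Then x_{Pike} = 10.9 − 0.2·10.75 = 8.75.
P_{Nadir} = 139 − 5·10.75 − 2·8.75 = 67.75.

67.75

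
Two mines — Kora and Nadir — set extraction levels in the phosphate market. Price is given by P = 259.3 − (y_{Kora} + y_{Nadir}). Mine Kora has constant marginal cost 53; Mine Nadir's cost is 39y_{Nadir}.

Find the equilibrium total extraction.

142.2

Mine Kora's profit: π = y_{Kora}(259.3 − (y_{Kora} + y_{Nadir})) − 53y_{Kora}.
∂π/∂y_{Kora} = 206.3 − 2y_{Kora} − y_{Nadir} = 0, so y_{Kora} = 103.15 − 0.5y_{Nadir}.
By the same steps for Nadir: y_{Nadir} = 110.15 − 0.5y_{Kora}.
Plugging y_{Nadir} into Kora's best response: y_{Kora} = 103.15 − 0.5(110.15 − 0.5y_{Kora}) ⇒ 0.75y_{Kora} = 48.075, so y_{Kora} = 64.1.
Then y_{Nadir} = 110.15 − 0.5·64.1 = 78.1.
Total extraction: 64.1 + 78.1 = 142.2.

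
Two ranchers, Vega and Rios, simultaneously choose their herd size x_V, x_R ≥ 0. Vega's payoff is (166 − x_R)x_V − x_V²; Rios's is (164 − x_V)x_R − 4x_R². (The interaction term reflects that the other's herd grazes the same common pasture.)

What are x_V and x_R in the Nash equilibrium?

77.6, 10.8

Expanding Vega's payoff: 166x_V − x_Rx_V − x_V².
∂π/∂x_V = 166 − x_R − 2x_V = 0, so x_V = 83 − 0.5x_R.
Likewise for Rios: x_R = 20.5 − 0.125x_V.
Substituting the second reaction function into the first: x_V = 83 − 0.5(20.5 − 0.125x_V), which gives 0.9375x_V = 72.75 ⇒ x_V = 77.6.
Then x_R = 20.5 − 0.125·77.6 = 10.8.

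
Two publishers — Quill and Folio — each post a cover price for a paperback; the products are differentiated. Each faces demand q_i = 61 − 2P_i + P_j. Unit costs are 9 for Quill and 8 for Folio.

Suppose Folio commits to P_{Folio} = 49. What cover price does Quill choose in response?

Quill's profit: π = (P_{Quill} − 9)(61 − 2P_{Quill} + P_{Folio}).
∂π/∂P_{Quill} = 79 − 4P_{Quill} + P_{Folio} = 0 ⇒ P_{Quill} = 19.75 + 0.25P_{Folio}.
At P_{Folio} = 49: P_{Quill} = 19.75 + 0.25·49 = 32.

32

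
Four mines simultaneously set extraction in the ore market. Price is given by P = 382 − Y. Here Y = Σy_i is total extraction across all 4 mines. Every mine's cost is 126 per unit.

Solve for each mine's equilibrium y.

51.2

A representative mine's profit is π_i = y_i(382 − Y) − 126y_i, with Y = y_i + Σ_{j≠i} y_j.
First-order condition: 256 − 2y_i − Σ_{j≠i} y_j = 0.
In a symmetric equilibrium every mine chooses the same y, so Σ_{j≠i} y_j = 3y. The condition becomes 256 − 5y = 0, giving y = 256/5 = 51.2.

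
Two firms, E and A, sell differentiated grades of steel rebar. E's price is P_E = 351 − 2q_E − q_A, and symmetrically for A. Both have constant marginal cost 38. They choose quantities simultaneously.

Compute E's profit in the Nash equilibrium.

7837.52

Firm E's profit: π = q_E(351 − 2q_E − q_A) − 38q_E.
∂π/∂q_E = 313 − 4q_E − q_A = 0 ⇒ q_E = 78.25 − 0.25q_A.
By symmetry q_A = q_E; substituting into the reaction function, 1.25q_E = 78.25 and q_E = 62.6.
P_E = 351 − 2·62.6 − 62.6 = 163.2.
Profit = (163.2 − 38)·62.6 = 7837.52.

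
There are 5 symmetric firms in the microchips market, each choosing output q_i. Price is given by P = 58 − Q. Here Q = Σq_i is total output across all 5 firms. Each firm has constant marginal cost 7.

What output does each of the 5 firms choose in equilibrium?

8.5

A representative firm's profit is π_i = q_i(58 − Q) − 7q_i, with Q = q_i + Σ_{j≠i} q_j.
First-order condition: 51 − 2q_i − Σ_{j≠i} q_j = 0.
In a symmetric equilibrium every firm chooses the same q, so Σ_{j≠i} q_j = 4q. The condition becomes 51 − 6q = 0, giving q = 51/6 = 8.5.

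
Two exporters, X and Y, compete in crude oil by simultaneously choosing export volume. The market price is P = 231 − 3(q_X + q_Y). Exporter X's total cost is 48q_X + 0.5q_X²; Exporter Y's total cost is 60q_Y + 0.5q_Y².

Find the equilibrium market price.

Exporter X's profit: π = q_X(231 − 3(q_X + q_Y)) − 48q_X − 0.5q_X².
∂π/∂q_X = 183 − 7q_X − 3q_Y = 0, so q_X = 183/7 − (3/7)q_Y.
By the same steps for Y: q_Y = 171/7 − (3/7)q_X.
Substituting the second reaction function into the first: q_X = 183/7 − (3/7)(171/7 − (3/7)q_X), which gives (40/49)q_X = 768/49 ⇒ q_X = 19.2.
Then q_Y = 171/7 − (3/7)·19.2 = 16.2.
Equilibrium price: P = 231 − 3·35.4 = 124.8.

124.8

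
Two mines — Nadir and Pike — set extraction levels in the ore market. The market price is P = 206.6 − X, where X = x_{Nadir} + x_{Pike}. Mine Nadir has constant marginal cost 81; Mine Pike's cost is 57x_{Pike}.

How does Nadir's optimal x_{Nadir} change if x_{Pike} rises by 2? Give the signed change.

-1

Mine Nadir's profit: π = x_{Nadir}(206.6 − (x_{Nadir} + x_{Pike})) − 81x_{Nadir}.
∂π/∂x_{Nadir} = 125.6 − 2x_{Nadir} − x_{Pike} = 0, so x_{Nadir} = 62.8 − 0.5x_{Pike}.
The reaction-function slope is −0.5, so a 2-unit rise in x_{Pike} moves x_{Nadir} by −0.5 × 2 = −1. Nadir's best response falls — the actions are strategic substitutes.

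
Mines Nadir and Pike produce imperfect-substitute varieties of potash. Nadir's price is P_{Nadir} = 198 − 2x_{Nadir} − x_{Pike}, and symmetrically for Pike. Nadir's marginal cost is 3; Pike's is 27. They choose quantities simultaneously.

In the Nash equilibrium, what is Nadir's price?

84.2

Mine Nadir's profit: π = x_{Nadir}(198 − 2x_{Nadir} − x_{Pike}) − 3x_{Nadir}.
∂π/∂x_{Nadir} = 195 − 4x_{Nadir} − x_{Pike} = 0 ⇒ x_{Nadir} = 48.75 − 0.25x_{Pike}.
Similarly x_{Pike} = 42.75 − 0.25x_{Nadir}.
Solving the two reaction functions simultaneously: (1 − (−0.25)(−0.25))x_{Nadir} = 48.75 − 0.25·42.75, so 0.9375x_{Nadir} = 38.0625 and x_{Nadir} = 40.6.
Then x_{Pike} = 42.75 − 0.25·40.6 = 32.6.
P_{Nadir} = 198 − 2·40.6 − 32.6 = 84.2.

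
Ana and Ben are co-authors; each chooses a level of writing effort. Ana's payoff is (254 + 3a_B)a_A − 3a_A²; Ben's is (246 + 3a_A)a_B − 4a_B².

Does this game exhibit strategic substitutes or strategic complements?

strategic complements

Expanding Ana's payoff: 254a_A + 3a_Ba_A − 3a_A².
∂π/∂a_A = 254 + 3a_B − 6a_A = 0, so a_A = 127/3 + 0.5a_B.
The best-response slope da_A/da_B = 0.5 > 0: the reaction function is upward-sloping, so the choices are strategic complements.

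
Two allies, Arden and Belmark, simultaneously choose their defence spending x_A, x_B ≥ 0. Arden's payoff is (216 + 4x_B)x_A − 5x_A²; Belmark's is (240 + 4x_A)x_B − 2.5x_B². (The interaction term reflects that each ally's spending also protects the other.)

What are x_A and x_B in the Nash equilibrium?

60, 96

Expanding Arden's payoff: 216x_A + 4x_Bx_A − 5x_A².
∂π/∂x_A = 216 + 4x_B − 10x_A = 0, so x_A = 21.6 + 0.4x_B.
Likewise for Belmark: x_B = 48 + 0.8x_A.
Substituting the second reaction function into the first: x_A = 21.6 + 0.4(48 + 0.8x_A), which gives 0.68x_A = 40.8 ⇒ x_A = 60.
Then x_B = 48 + 0.8·60 = 96.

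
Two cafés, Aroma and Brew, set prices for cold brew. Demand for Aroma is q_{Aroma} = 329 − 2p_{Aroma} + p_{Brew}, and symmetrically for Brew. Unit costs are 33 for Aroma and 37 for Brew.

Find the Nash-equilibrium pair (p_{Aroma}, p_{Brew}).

132.2, 133.8

Aroma's profit: π = (p_{Aroma} − 33)(329 − 2p_{Aroma} + p_{Brew}).
∂π/∂p_{Aroma} = 395 − 4p_{Aroma} + p_{Brew} = 0 ⇒ p_{Aroma} = 98.75 + 0.25p_{Brew}.
Similarly p_{Brew} = 100.75 + 0.25p_{Aroma}.
Solving the two reaction functions simultaneously: (1 − (0.25)(0.25))p_{Aroma} = 98.75 + 0.25·100.75, so 0.9375p_{Aroma} = 123.9375 and p_{Aroma} = 132.2.
Then p_{Brew} = 100.75 + 0.25·132.2 = 133.8.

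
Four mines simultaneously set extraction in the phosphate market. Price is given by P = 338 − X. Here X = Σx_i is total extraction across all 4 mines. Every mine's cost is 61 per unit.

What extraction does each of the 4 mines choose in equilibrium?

55.4

A representative mine's profit is π_i = x_i(338 − X) − 61x_i, with X = x_i + Σ_{j≠i} x_j.
First-order condition: 277 − 2x_i − Σ_{j≠i} x_j = 0.
In a symmetric equilibrium every mine chooses the same x, so Σ_{j≠i} x_j = 3x. The condition becomes 277 − 5x = 0, giving x = 277/5 = 55.4.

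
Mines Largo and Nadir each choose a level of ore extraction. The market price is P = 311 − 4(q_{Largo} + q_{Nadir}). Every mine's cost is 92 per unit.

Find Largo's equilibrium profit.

1332.25

Mine Largo's profit: π = q_{Largo}(311 − 4(q_{Largo} + q_{Nadir})) − 92q_{Largo}.
∂π/∂q_{Largo} = 219 − 8q_{Largo} − 4q_{Nadir} = 0, so q_{Largo} = 27.375 − 0.5q_{Nadir}.
Setting q_{Largo} = q_{Nadir} in the reaction function: q_{Largo} = 27.375 − 0.5q_{Largo}, so q_{Largo} = 27.375 / 1.5 = 18.25.
Price P = 311 − 4·36.5 = 165.
Largo's profit: (165 − 92)·18.25 = 1332.25.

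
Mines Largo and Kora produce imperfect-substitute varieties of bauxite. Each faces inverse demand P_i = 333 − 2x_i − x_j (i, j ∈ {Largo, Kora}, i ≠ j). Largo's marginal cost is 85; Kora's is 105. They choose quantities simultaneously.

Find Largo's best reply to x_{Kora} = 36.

53

Mine Largo's profit: π = x_{Largo}(333 − 2x_{Largo} − x_{Kora}) − 85x_{Largo}.
∂π/∂x_{Largo} = 248 − 4x_{Largo} − x_{Kora} = 0 ⇒ x_{Largo} = 62 − 0.25x_{Kora}.
At x_{Kora} = 36: x_{Largo} = 62 − 0.25·36 = 53.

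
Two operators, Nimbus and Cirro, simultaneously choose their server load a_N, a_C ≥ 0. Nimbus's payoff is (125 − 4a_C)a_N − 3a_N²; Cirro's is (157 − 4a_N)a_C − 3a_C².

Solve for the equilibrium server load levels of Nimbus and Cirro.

6.1, 22.1

Expanding Nimbus's payoff: 125a_N − 4a_Ca_N − 3a_N².
∂π/∂a_N = 125 − 4a_C − 6a_N = 0, so a_N = 125/6 − (2/3)a_C.
Likewise for Cirro: a_C = 157/6 − (2/3)a_N.
Substituting the second reaction function into the first: a_N = 125/6 − (2/3)(157/6 − (2/3)a_N), which gives (5/9)a_N = 61/18 ⇒ a_N = 6.1.
Then a_C = 157/6 − (2/3)·6.1 = 22.1.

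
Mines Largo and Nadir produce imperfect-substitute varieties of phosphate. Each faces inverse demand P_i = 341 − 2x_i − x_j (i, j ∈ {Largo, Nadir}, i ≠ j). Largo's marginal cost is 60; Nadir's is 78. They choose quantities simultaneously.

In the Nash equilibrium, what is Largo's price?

Mine Largo's profit: π = x_{Largo}(341 − 2x_{Largo} − x_{Nadir}) − 60x_{Largo}.
∂π/∂x_{Largo} = 281 − 4x_{Largo} − x_{Nadir} = 0 ⇒ x_{Largo} = 70.25 − 0.25x_{Nadir}.
Similarly x_{Nadir} = 65.75 − 0.25x_{Largo}.
Solving the two reaction functions simultaneously: (1 − (−0.25)(−0.25))x_{Largo} = 70.25 − 0.25·65.75, so 0.9375x_{Largo} = 53.8125 and x_{Largo} = 57.4.
Then x_{Nadir} = 65.75 − 0.25·57.4 = 51.4.
P_{Largo} = 341 − 2·57.4 − 51.4 = 174.8.

174.8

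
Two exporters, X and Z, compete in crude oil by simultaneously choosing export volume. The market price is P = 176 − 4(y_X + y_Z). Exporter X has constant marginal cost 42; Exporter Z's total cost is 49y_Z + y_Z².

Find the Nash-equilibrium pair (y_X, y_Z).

13, 7.5

Exporter X's profit: π = y_X(176 − 4(y_X + y_Z)) − 42y_X.
∂π/∂y_X = 134 − 8y_X − 4y_Z = 0, so y_X = 16.75 − 0.5y_Z.
For Z: ∂π/∂y_Z = 127 − 10y_Z − 4y_X = 0 ⇒ y_Z = 12.7 − 0.4y_X.
Solving the two reaction functions simultaneously: (1 − (−0.5)(−0.4))y_X = 16.75 − 0.5·12.7, so 0.8y_X = 10.4 and y_X = 13.
Then y_Z = 12.7 − 0.4·13 = 7.5.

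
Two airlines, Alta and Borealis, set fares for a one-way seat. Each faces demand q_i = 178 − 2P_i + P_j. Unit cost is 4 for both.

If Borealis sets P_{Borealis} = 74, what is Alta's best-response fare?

Alta's profit: π = (P_{Alta} − 4)(178 − 2P_{Alta} + P_{Borealis}).
∂π/∂P_{Alta} = 186 − 4P_{Alta} + P_{Borealis} = 0 ⇒ P_{Alta} = 46.5 + 0.25P_{Borealis}.
At P_{Borealis} = 74: P_{Alta} = 46.5 + 0.25·74 = 65.

65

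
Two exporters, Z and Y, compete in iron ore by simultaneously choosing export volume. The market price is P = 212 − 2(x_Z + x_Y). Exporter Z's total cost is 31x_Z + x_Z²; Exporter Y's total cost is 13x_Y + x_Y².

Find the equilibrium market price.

Exporter Z's profit: π = x_Z(212 − 2(x_Z + x_Y)) − 31x_Z − x_Z².
∂π/∂x_Z = 181 − 6x_Z − 2x_Y = 0, so x_Z = 181/6 − (1/3)x_Y.
By the same steps for Y: x_Y = 199/6 − (1/3)x_Z.
Substituting the second reaction function into the first: x_Z = 181/6 − (1/3)(199/6 − (1/3)x_Z), which gives (8/9)x_Z = 172/9 ⇒ x_Z = 21.5.
Then x_Y = 199/6 − (1/3)·21.5 = 26.
Equilibrium price: P = 212 − 2·47.5 = 117.

117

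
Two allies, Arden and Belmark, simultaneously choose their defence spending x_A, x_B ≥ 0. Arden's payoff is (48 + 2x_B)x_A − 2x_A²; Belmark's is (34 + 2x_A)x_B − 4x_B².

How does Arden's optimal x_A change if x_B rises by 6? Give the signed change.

Expanding Arden's payoff: 48x_A + 2x_Bx_A − 2x_A².
∂π/∂x_A = 48 + 2x_B − 4x_A = 0, so x_A = 12 + 0.5x_B.
The reaction-function slope is 0.5, so a 6-unit rise in x_B moves x_A by 0.5 × 6 = 3. Arden's best response rises — the actions are strategic complements.

3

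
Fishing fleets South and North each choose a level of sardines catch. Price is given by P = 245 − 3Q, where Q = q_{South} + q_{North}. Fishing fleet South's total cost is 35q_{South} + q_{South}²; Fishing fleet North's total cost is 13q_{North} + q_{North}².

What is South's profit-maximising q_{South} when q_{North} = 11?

22.125

Fishing fleet South's profit: π = q_{South}(245 − 3(q_{South} + q_{North})) − 35q_{South} − q_{South}².
∂π/∂q_{South} = 210 − 8q_{South} − 3q_{North} = 0, so q_{South} = 26.25 − 0.375q_{North}.
At q_{North} = 11: q_{South} = 26.25 − 0.375·11 = 22.125.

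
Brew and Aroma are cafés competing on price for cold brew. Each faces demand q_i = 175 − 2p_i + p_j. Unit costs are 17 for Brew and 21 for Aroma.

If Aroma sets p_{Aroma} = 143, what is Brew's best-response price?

Brew's profit: π = (p_{Brew} − 17)(175 − 2p_{Brew} + p_{Aroma}).
∂π/∂p_{Brew} = 209 − 4p_{Brew} + p_{Aroma} = 0 ⇒ p_{Brew} = 52.25 + 0.25p_{Aroma}.
At p_{Aroma} = 143: p_{Brew} = 52.25 + 0.25·143 = 88.

88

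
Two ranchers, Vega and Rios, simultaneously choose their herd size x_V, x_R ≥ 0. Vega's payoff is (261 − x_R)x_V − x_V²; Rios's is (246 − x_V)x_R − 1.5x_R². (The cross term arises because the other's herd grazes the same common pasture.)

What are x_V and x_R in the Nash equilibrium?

Expanding Vega's payoff: 261x_V − x_Rx_V − x_V².
∂π/∂x_V = 261 − x_R − 2x_V = 0, so x_V = 130.5 − 0.5x_R.
Likewise for Rios: x_R = 82 − (1/3)x_V.
Solving the two reaction functions simultaneously: (1 − (−0.5)(−1/3))x_V = 130.5 − 0.5·82, so (5/6)x_V = 89.5 and x_V = 107.4.
Then x_R = 82 − (1/3)·107.4 = 46.2.

107.4, 46.2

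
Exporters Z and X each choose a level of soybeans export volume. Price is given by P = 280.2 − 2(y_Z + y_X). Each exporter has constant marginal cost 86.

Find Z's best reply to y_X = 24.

36.55

Exporter Z's profit: π = y_Z(280.2 − 2(y_Z + y_X)) − 86y_Z.
∂π/∂y_Z = 194.2 − 4y_Z − 2y_X = 0, so y_Z = 48.55 − 0.5y_X.
At y_X = 24: y_Z = 48.55 − 0.5·24 = 36.55.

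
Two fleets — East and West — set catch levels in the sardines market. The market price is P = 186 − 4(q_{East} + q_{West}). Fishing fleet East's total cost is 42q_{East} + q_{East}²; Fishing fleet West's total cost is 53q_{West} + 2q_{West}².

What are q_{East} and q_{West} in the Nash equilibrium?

Fishing fleet East's profit: π = q_{East}(186 − 4(q_{East} + q_{West})) − 42q_{East} − q_{East}².
∂π/∂q_{East} = 144 − 10q_{East} − 4q_{West} = 0, so q_{East} = 14.4 − 0.4q_{West}.
For West: ∂π/∂q_{West} = 133 − 12q_{West} − 4q_{East} = 0 ⇒ q_{West} = 133/12 − (1/3)q_{East}.
Solving the two reaction functions simultaneously: (1 − (−0.4)(−1/3))q_{East} = 14.4 − 0.4·(133/12), so (13/15)q_{East} = 299/30 and q_{East} = 11.5.
Then q_{West} = 133/12 − (1/3)·11.5 = 7.25.

11.5, 7.25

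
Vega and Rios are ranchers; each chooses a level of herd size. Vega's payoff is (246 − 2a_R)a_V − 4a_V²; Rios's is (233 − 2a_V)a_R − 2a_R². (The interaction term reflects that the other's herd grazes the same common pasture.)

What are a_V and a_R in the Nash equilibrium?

18.5, 49

Expanding Vega's payoff: 246a_V − 2a_Ra_V − 4a_V².
∂π/∂a_V = 246 − 2a_R − 8a_V = 0, so a_V = 30.75 − 0.25a_R.
Likewise for Rios: a_R = 58.25 − 0.5a_V.
Substituting the second reaction function into the first: a_V = 30.75 − 0.25(58.25 − 0.5a_V), which gives 0.875a_V = 16.1875 ⇒ a_V = 18.5.
Then a_R = 58.25 − 0.5·18.5 = 49.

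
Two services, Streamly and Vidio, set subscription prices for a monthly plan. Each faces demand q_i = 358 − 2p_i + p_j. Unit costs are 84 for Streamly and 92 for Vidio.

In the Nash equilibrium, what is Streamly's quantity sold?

184.8

Streamly's profit: π = (p_{Streamly} − 84)(358 − 2p_{Streamly} + p_{Vidio}).
∂π/∂p_{Streamly} = 526 − 4p_{Streamly} + p_{Vidio} = 0 ⇒ p_{Streamly} = 131.5 + 0.25p_{Vidio}.
Similarly p_{Vidio} = 135.5 + 0.25p_{Streamly}.
Substituting the second reaction function into the first: p_{Streamly} = 131.5 + 0.25(135.5 + 0.25p_{Streamly}), which gives 0.9375p_{Streamly} = 165.375 ⇒ p_{Streamly} = 176.4.
Then p_{Vidio} = 135.5 + 0.25·176.4 = 179.6.
q_{Streamly} = 358 − 2·176.4 + 179.6 = 184.8.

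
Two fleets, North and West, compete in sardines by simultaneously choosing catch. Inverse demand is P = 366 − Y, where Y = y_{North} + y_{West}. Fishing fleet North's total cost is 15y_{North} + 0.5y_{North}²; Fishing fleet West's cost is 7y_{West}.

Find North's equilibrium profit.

Fishing fleet North's profit: π = y_{North}(366 − (y_{North} + y_{West})) − 15y_{North} − 0.5y_{North}².
∂π/∂y_{North} = 351 − 3y_{North} − y_{West} = 0, so y_{North} = 117 − (1/3)y_{West}.
For West: ∂π/∂y_{West} = 359 − 2y_{West} − y_{North} = 0 ⇒ y_{West} = 179.5 − 0.5y_{North}.
Substituting the second reaction function into the first: y_{North} = 117 − (1/3)(179.5 − 0.5y_{North}), which gives (5/6)y_{North} = 343/6 ⇒ y_{North} = 68.6.
Then y_{West} = 179.5 − 0.5·68.6 = 145.2.
Price P = 366 − 213.8 = 152.2.
North's profit: (152.2 − 15)·68.6 − 0.5(68.6)² = 7058.94.

7058.94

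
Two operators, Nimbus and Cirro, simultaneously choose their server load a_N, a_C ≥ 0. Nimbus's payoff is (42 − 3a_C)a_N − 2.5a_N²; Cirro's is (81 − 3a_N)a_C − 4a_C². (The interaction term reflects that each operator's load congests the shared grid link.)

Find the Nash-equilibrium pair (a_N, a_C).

3, 9

Expanding Nimbus's payoff: 42a_N − 3a_Ca_N − 2.5a_N².
∂π/∂a_N = 42 − 3a_C − 5a_N = 0, so a_N = 8.4 − 0.6a_C.
Likewise for Cirro: a_C = 10.125 − 0.375a_N.
Plugging a_C into Nimbus's best response: a_N = 8.4 − 0.6(10.125 − 0.375a_N) ⇒ 0.775a_N = 2.325, so a_N = 3.
Then a_C = 10.125 − 0.375·3 = 9.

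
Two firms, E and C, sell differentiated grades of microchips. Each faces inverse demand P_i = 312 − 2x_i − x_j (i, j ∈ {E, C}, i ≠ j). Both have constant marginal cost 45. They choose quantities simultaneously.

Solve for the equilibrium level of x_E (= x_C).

53.4

Firm E's profit: π = x_E(312 − 2x_E − x_C) − 45x_E.
∂π/∂x_E = 267 − 4x_E − x_C = 0 ⇒ x_E = 66.75 − 0.25x_C.
The game is symmetric, so in equilibrium x_C = x_E: the reaction function gives 1.25x_E = 66.75, hence x_E = 53.4.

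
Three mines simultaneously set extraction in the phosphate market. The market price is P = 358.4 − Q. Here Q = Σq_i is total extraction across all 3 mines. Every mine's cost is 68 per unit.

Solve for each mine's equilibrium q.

A representative mine's profit is π_i = q_i(358.4 − Q) − 68q_i, with Q = q_i + Σ_{j≠i} q_j.
First-order condition: 290.4 − 2q_i − Σ_{j≠i} q_j = 0.
With identical mines, set every q_j = q: then 290.4 − 2q − 2q = 0, i.e. q = 290.4/4 = 72.6.

72.6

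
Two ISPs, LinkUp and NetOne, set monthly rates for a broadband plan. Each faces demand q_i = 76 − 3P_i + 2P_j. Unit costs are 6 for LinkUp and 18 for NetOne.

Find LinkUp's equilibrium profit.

1170.1875

LinkUp's profit: π = (P_{LinkUp} − 6)(76 − 3P_{LinkUp} + 2P_{NetOne}).
∂π/∂P_{LinkUp} = 94 − 6P_{LinkUp} + 2P_{NetOne} = 0 ⇒ P_{LinkUp} = 47/3 + (1/3)P_{NetOne}.
Similarly P_{NetOne} = 65/3 + (1/3)P_{LinkUp}.
Solving the two reaction functions simultaneously: (1 − (1/3)(1/3))P_{LinkUp} = 47/3 + (1/3)·(65/3), so (8/9)P_{LinkUp} = 206/9 and P_{LinkUp} = 25.75.
Then P_{NetOne} = 65/3 + (1/3)·25.75 = 30.25.
q_{LinkUp} = 76 − 3·25.75 + 2·30.25 = 59.25.
Profit = (25.75 − 6)·59.25 = 1170.1875.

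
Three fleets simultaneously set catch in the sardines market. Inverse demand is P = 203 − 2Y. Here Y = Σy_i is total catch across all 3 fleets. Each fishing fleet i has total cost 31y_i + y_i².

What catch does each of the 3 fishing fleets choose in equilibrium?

17.2

A representative fishing fleet's profit is π_i = y_i(203 − 2Y) − 31y_i − y_i², with Y = y_i + Σ_{j≠i} y_j.
First-order condition: 172 − 6y_i − 2Σ_{j≠i} y_j = 0.
Imposing symmetry (y_j = y for all j) turns Σ_{j≠i} y_j into 2y, so 172 = 10y and y = 17.2.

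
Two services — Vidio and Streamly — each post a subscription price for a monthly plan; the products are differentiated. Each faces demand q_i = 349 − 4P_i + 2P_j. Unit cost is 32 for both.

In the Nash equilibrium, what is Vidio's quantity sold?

Vidio's profit: π = (P_{Vidio} − 32)(349 − 4P_{Vidio} + 2P_{Streamly}).
∂π/∂P_{Vidio} = 477 − 8P_{Vidio} + 2P_{Streamly} = 0 ⇒ P_{Vidio} = 59.625 + 0.25P_{Streamly}.
By symmetry P_{Streamly} = P_{Vidio}; substituting into the reaction function, 0.75P_{Vidio} = 59.625 and P_{Vidio} = 79.5.
q_{Vidio} = 349 − 4·79.5 + 2·79.5 = 190.

190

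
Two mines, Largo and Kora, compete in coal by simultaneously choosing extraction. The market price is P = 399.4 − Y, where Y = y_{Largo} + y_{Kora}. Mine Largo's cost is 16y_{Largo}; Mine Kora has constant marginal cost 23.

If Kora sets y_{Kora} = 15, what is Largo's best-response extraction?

184.2

Mine Largo's profit: π = y_{Largo}(399.4 − (y_{Largo} + y_{Kora})) − 16y_{Largo}.
∂π/∂y_{Largo} = 383.4 − 2y_{Largo} − y_{Kora} = 0, so y_{Largo} = 191.7 − 0.5y_{Kora}.
At y_{Kora} = 15: y_{Largo} = 191.7 − 0.5·15 = 184.2.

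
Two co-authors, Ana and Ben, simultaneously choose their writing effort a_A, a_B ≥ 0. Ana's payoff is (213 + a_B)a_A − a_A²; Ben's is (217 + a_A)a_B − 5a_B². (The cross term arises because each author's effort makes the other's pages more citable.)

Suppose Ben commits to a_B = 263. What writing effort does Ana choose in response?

Expanding Ana's payoff: 213a_A + a_Ba_A − a_A².
∂π/∂a_A = 213 + a_B − 2a_A = 0, so a_A = 106.5 + 0.5a_B.
At a_B = 263: a_A = 106.5 + 0.5·263 = 238.

238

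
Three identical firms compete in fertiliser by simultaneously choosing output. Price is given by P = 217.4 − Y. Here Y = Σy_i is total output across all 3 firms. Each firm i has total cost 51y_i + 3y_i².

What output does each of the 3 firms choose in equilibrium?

16.64

A representative firm's profit is π_i = y_i(217.4 − Y) − 51y_i − 3y_i², with Y = y_i + Σ_{j≠i} y_j.
First-order condition: 166.4 − 8y_i − Σ_{j≠i} y_j = 0.
In a symmetric equilibrium every firm chooses the same y, so Σ_{j≠i} y_j = 2y. The condition becomes 166.4 − 10y = 0, giving y = 166.4/10 = 16.64.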